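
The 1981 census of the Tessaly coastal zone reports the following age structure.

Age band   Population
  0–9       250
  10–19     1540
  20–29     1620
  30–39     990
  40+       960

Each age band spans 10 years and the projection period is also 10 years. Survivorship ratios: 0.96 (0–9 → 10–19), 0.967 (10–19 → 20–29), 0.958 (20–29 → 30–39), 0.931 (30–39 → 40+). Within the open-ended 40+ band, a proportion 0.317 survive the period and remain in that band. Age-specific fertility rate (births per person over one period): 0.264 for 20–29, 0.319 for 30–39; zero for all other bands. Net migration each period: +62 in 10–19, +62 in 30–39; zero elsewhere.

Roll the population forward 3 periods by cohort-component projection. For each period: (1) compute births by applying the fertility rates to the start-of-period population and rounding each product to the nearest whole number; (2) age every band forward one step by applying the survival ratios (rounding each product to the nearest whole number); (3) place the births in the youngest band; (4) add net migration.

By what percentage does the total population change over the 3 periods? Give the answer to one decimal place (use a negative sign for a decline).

-14.9

Numbering the groups 1..5 from youngest to oldest:
[period 1]
Births: 1620 × 0.264 = 428, 990 × 0.319 = 316 — total 744
Group 2: 250 × 0.96 = 240
Group 3: 1540 × 0.967 = 1489
Group 4: 1620 × 0.958 = 1552
Group 5: 990 × 0.931 + 960 × 0.317 = 922 + 304 = 1226
Net migration: Group 2 + 62 → 302; Group 4 + 62 → 1614
Population now: 0–9=744, 10–19=302, 20–29=1489, 30–39=1614, 40+=1226
[period 2]
Births: 1489 × 0.264 = 393, 1614 × 0.319 = 515 — total 908
Group 2: 744 × 0.96 = 714
Group 3: 302 × 0.967 = 292
Group 4: 1489 × 0.958 = 1426
Group 5: 1614 × 0.931 + 1226 × 0.317 = 1503 + 389 = 1892
Net migration: Group 2 + 62 → 776; Group 4 + 62 → 1488
Population now: 0–9=908, 10–19=776, 20–29=292, 30–39=1488, 40+=1892
[period 3]
Births: 292 × 0.264 = 77, 1488 × 0.319 = 475 — total 552
Group 2: 908 × 0.96 = 872
Group 3: 776 × 0.967 = 750
Group 4: 292 × 0.958 = 280
Group 5: 1488 × 0.931 + 1892 × 0.317 = 1385 + 600 = 1985
Net migration: Group 2 + 62 → 934; Group 4 + 62 → 342
Population now: 0–9=552, 10–19=934, 20–29=750, 30–39=342, 40+=1985
Total: 5360 → 4563; change = -797; percentage change = -14.9%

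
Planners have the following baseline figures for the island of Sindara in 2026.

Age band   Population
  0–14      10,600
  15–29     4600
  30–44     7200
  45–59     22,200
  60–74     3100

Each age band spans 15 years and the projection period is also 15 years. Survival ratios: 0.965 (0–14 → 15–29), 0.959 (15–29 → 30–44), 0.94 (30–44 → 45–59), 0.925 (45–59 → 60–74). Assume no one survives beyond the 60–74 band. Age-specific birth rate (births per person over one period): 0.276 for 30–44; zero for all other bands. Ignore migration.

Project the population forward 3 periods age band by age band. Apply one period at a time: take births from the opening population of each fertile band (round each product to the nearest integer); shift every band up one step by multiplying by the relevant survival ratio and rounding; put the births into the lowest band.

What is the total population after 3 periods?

Period 1.
Births: 7200 × 0.276 = 1987
15–29: 10600 × 0.965 = 10229
30–44: 4600 × 0.959 = 4411
45–59: 7200 × 0.94 = 6768
60–74: 22200 × 0.925 = 20535
Population now: 0–14=1987, 15–29=10229, 30–44=4411, 45–59=6768, 60–74=20535
Period 2.
Births: 4411 × 0.276 = 1217
15–29: 1987 × 0.965 = 1917
30–44: 10229 × 0.959 = 9810
45–59: 4411 × 0.94 = 4146
60–74: 6768 × 0.925 = 6260
Population now: 0–14=1217, 15–29=1917, 30–44=9810, 45–59=4146, 60–74=6260
Period 3.
Births: 9810 × 0.276 = 2708
15–29: 1217 × 0.965 = 1174
30–44: 1917 × 0.959 = 1838
45–59: 9810 × 0.94 = 9221
60–74: 4146 × 0.925 = 3835
Population now: 0–14=2708, 15–29=1174, 30–44=1838, 45–59=9221, 60–74=3835
Total after period 3: 2708 + 1174 + 1838 + 9221 + 3835 = 18776

18776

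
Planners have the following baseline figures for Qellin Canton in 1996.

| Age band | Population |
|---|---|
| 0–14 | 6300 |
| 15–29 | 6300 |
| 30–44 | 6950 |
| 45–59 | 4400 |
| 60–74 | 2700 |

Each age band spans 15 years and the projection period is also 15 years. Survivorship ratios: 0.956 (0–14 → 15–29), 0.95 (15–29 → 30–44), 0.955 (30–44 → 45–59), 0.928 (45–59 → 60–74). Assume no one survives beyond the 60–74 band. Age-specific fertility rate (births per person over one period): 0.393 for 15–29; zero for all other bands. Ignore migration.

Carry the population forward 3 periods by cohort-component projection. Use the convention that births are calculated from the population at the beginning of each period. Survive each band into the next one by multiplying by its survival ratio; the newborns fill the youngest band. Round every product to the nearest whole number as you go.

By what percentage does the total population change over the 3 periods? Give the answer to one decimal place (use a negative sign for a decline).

-39.2

(Groups numbered youngest = 1 to oldest = 5.)
Period 1.
Births: 6300 × 0.393 = 2476
Group 2: 6300 × 0.956 = 6023
Group 3: 6300 × 0.95 = 5985
Group 4: 6950 × 0.955 = 6637
Group 5: 4400 × 0.928 = 4083
→ [2476, 6023, 5985, 6637, 4083]
Period 2.
Births: 6023 × 0.393 = 2367
Group 2: 2476 × 0.956 = 2367
Group 3: 6023 × 0.95 = 5722
Group 4: 5985 × 0.955 = 5716
Group 5: 6637 × 0.928 = 6159
→ [2367, 2367, 5722, 5716, 6159]
Period 3.
Births: 2367 × 0.393 = 930
Group 2: 2367 × 0.956 = 2263
Group 3: 2367 × 0.95 = 2249
Group 4: 5722 × 0.955 = 5465
Group 5: 5716 × 0.928 = 5304
→ [930, 2263, 2249, 5465, 5304]
Total: 26650 → 16211; change = -10439; percentage change = -39.2%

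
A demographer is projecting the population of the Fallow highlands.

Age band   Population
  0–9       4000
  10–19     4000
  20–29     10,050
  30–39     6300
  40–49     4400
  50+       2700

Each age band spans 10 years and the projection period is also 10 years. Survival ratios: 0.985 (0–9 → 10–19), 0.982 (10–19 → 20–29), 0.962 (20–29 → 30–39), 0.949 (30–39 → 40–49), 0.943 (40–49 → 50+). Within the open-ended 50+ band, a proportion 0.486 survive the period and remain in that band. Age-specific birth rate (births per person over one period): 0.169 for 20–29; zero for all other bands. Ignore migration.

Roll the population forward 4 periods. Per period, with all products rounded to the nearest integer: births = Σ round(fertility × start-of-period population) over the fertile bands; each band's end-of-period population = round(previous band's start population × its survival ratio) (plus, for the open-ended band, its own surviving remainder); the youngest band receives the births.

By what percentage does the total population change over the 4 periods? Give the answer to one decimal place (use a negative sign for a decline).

-48.4

(Bands numbered youngest = 1 to oldest = 6.)
[period 1]
Births: 10050 * 0.169 = 1698
Band 2: 4000 * 0.985 = 3940
Band 3: 4000 * 0.982 = 3928
Band 4: 10050 * 0.962 = 9668
Band 5: 6300 * 0.949 = 5979
Band 6: 4400 * 0.943 + 2700 * 0.486 = 4149 + 1312 = 5461
Giving 1698 / 3940 / 3928 / 9668 / 5979 / 5461.
[period 2]
Births: 3928 * 0.169 = 664
Band 2: 1698 * 0.985 = 1673
Band 3: 3940 * 0.982 = 3869
Band 4: 3928 * 0.962 = 3779
Band 5: 9668 * 0.949 = 9175
Band 6: 5979 * 0.943 + 5461 * 0.486 = 5638 + 2654 = 8292
Giving 664 / 1673 / 3869 / 3779 / 9175 / 8292.
[period 3]
Births: 3869 * 0.169 = 654
Band 2: 664 * 0.985 = 654
Band 3: 1673 * 0.982 = 1643
Band 4: 3869 * 0.962 = 3722
Band 5: 3779 * 0.949 = 3586
Band 6: 9175 * 0.943 + 8292 * 0.486 = 8652 + 4030 = 12682
Giving 654 / 654 / 1643 / 3722 / 3586 / 12682.
[period 4]
Births: 1643 * 0.169 = 278
Band 2: 654 * 0.985 = 644
Band 3: 654 * 0.982 = 642
Band 4: 1643 * 0.962 = 1581
Band 5: 3722 * 0.949 = 3532
Band 6: 3586 * 0.943 + 12682 * 0.486 = 3382 + 6163 = 9545
Giving 278 / 644 / 642 / 1581 / 3532 / 9545.
Total: 31450 → 16222; change = -15228; percentage change = -48.4%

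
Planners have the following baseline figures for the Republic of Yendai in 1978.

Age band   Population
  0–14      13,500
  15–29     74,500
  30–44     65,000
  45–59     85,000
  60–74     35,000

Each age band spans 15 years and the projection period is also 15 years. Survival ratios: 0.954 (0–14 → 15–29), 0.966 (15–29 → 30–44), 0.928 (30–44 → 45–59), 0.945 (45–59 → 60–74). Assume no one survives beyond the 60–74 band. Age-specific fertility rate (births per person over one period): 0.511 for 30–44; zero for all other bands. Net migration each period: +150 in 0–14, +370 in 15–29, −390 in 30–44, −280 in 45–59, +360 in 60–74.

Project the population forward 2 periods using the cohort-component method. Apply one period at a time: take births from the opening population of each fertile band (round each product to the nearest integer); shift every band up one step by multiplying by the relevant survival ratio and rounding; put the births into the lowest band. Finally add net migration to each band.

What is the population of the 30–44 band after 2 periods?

Numbering the groups 1..5 from youngest to oldest:
Period 1:
Births: 65000 × 0.511 = 33215
Group 2: 13500 × 0.954 = 12879
Group 3: 74500 × 0.966 = 71967
Group 4: 65000 × 0.928 = 60320
Group 5: 85000 × 0.945 = 80325
Net migration: Group 1 + 150 → 33365; Group 2 + 370 → 13249; Group 3 − 390 → 71577; Group 4 − 280 → 60040; Group 5 + 360 → 80685
End of period: [33365, 13249, 71577, 60040, 80685]
Period 2:
Births: 71577 × 0.511 = 36576
Group 2: 33365 × 0.954 = 31830
Group 3: 13249 × 0.966 = 12799
Group 4: 71577 × 0.928 = 66423
Group 5: 60040 × 0.945 = 56738
Net migration: Group 1 + 150 → 36726; Group 2 + 370 → 32200; Group 3 − 390 → 12409; Group 4 − 280 → 66143; Group 5 + 360 → 57098
End of period: [36726, 32200, 12409, 66143, 57098]

12409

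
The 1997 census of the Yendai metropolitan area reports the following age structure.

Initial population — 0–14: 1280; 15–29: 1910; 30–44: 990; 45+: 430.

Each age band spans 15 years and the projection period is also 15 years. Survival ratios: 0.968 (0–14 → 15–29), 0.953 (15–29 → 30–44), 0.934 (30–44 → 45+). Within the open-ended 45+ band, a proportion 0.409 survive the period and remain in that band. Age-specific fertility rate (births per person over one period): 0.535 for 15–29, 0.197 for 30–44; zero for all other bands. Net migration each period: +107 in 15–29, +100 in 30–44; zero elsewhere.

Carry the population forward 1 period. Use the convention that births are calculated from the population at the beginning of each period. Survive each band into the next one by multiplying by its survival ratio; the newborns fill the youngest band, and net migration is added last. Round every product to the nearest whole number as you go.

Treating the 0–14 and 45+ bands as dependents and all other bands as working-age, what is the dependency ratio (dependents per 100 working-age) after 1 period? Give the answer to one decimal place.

71.0

Let group 1 be 0–14 through group 4 = 45+.
Period 1:
Births: 1910 × 0.535 = 1022 ; 990 × 0.197 = 195 — total 1217
Group 2: 1280 × 0.968 = 1239
Group 3: 1910 × 0.953 = 1820
Group 4: 990 × 0.934 + 430 × 0.409 = 925 + 176 = 1101
Net migration: Group 2 + 107 → 1346; Group 3 + 100 → 1920
Population now: 0–14=1217, 15–29=1346, 30–44=1920, 45+=1101
Dependents (band 0–14 + band 45+) = 1217 + 1101 = 2318; working-age = 3266; ratio = 2318/3266 × 100 = 71.0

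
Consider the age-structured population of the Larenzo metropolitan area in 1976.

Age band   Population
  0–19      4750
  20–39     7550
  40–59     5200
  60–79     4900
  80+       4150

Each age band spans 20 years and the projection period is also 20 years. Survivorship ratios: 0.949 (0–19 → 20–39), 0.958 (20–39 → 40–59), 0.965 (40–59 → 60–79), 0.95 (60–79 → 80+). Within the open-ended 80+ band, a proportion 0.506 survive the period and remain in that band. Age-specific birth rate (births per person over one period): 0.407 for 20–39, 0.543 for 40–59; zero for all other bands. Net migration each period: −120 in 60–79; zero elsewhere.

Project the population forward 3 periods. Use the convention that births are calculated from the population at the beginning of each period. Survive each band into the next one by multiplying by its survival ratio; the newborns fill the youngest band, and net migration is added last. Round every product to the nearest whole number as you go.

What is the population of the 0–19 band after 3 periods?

4623

[period 1]
Births: 7550 × 0.407 = 3073, 5200 × 0.543 = 2824 — total 5897
20–39: 4750 × 0.949 = 4508
40–59: 7550 × 0.958 = 7233
60–79: 5200 × 0.965 = 5018
80+: 4900 × 0.95 + 4150 × 0.506 = 4655 + 2100 = 6755
Net migration: 60–79 − 120 → 4898
→ [5897, 4508, 7233, 4898, 6755]
[period 2]
Births: 4508 × 0.407 = 1835, 7233 × 0.543 = 3928 — total 5763
20–39: 5897 × 0.949 = 5596
40–59: 4508 × 0.958 = 4319
60–79: 7233 × 0.965 = 6980
80+: 4898 × 0.95 + 6755 × 0.506 = 4653 + 3418 = 8071
Net migration: 60–79 − 120 → 6860
→ [5763, 5596, 4319, 6860, 8071]
[period 3]
Births: 5596 × 0.407 = 2278, 4319 × 0.543 = 2345 — total 4623
20–39: 5763 × 0.949 = 5469
40–59: 5596 × 0.958 = 5361
60–79: 4319 × 0.965 = 4168
80+: 6860 × 0.95 + 8071 × 0.506 = 6517 + 4084 = 10601
Net migration: 60–79 − 120 → 4048
→ [4623, 5469, 5361, 4048, 10601]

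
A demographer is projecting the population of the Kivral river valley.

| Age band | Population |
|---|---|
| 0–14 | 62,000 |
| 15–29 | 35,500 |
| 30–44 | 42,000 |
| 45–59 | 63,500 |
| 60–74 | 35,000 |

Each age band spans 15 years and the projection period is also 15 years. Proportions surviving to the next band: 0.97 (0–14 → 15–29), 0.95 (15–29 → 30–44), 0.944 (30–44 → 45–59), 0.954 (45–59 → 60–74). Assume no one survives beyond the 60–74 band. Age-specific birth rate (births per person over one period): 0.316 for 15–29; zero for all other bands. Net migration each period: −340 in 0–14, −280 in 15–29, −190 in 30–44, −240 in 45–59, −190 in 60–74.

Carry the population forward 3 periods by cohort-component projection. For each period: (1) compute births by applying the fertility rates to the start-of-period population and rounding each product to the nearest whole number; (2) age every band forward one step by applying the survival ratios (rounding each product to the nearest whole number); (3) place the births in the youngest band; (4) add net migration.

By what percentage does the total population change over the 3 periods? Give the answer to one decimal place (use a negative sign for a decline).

Period 1.
Births: 35500 × 0.316 = 11218
15–29: 62000 × 0.97 = 60140
30–44: 35500 × 0.95 = 33725
45–59: 42000 × 0.944 = 39648
60–74: 63500 × 0.954 = 60579
Net migration: 0–14 − 340 → 10878; 15–29 − 280 → 59860; 30–44 − 190 → 33535; 45–59 − 240 → 39408; 60–74 − 190 → 60389
Giving 10878 / 59860 / 33535 / 39408 / 60389.
Period 2.
Births: 59860 × 0.316 = 18916
15–29: 10878 × 0.97 = 10552
30–44: 59860 × 0.95 = 56867
45–59: 33535 × 0.944 = 31657
60–74: 39408 × 0.954 = 37595
Net migration: 0–14 − 340 → 18576; 15–29 − 280 → 10272; 30–44 − 190 → 56677; 45–59 − 240 → 31417; 60–74 − 190 → 37405
Giving 18576 / 10272 / 56677 / 31417 / 37405.
Period 3.
Births: 10272 × 0.316 = 3246
15–29: 18576 × 0.97 = 18019
30–44: 10272 × 0.95 = 9758
45–59: 56677 × 0.944 = 53503
60–74: 31417 × 0.954 = 29972
Net migration: 0–14 − 340 → 2906; 15–29 − 280 → 17739; 30–44 − 190 → 9568; 45–59 − 240 → 53263; 60–74 − 190 → 29782
Giving 2906 / 17739 / 9568 / 53263 / 29782.
Total: 238000 → 113258; change = -124742; percentage change = -52.4%

-52.4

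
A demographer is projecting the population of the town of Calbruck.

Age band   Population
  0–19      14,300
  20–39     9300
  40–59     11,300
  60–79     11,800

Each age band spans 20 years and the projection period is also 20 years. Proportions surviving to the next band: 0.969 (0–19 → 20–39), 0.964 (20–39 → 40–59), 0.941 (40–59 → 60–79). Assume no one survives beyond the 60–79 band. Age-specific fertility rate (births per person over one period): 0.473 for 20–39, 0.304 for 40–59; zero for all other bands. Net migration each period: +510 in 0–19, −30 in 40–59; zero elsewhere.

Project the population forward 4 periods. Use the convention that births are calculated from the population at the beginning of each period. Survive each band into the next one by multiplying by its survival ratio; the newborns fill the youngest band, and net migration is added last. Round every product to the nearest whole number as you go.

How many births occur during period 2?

9270

Numbering the bands 1..4 from youngest to oldest:
Period 1.
Births: 9300 × 0.473 = 4399, 11300 × 0.304 = 3435 ⇒ total 7834
Band 2: 14300 × 0.969 = 13857
Band 3: 9300 × 0.964 = 8965
Band 4: 11300 × 0.941 = 10633
Net migration: Band 1 + 510 → 8344; Band 3 − 30 → 8935
Giving 8344 / 13857 / 8935 / 10633.
Period 2.
Births: 13857 × 0.473 = 6554, 8935 × 0.304 = 2716 ⇒ total 9270
Band 2: 8344 × 0.969 = 8085
Band 3: 13857 × 0.964 = 13358
Band 4: 8935 × 0.941 = 8408
Net migration: Band 1 + 510 → 9780; Band 3 − 30 → 13328
Giving 9780 / 8085 / 13328 / 8408.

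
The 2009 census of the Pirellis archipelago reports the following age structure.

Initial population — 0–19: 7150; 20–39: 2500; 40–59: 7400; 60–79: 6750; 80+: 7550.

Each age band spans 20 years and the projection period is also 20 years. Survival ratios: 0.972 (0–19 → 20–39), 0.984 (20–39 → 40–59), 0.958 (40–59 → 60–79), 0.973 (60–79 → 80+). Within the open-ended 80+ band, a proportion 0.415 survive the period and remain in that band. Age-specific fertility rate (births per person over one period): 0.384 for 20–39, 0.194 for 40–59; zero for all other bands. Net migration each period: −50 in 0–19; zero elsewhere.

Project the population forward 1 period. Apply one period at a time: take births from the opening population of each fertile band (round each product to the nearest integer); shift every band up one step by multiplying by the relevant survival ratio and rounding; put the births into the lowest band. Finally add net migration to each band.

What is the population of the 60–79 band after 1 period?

7089

Call the bands 1 to 5, youngest first.
Period 1:
Births: 2500 * 0.384 = 960 ; 7400 * 0.194 = 1436 — total 2396
Band 2: 7150 * 0.972 = 6950
Band 3: 2500 * 0.984 = 2460
Band 4: 7400 * 0.958 = 7089
Band 5: 6750 * 0.973 + 7550 * 0.415 = 6568 + 3133 = 9701
Net migration: Band 1 − 50 → 2346
Population now: 0–19=2346, 20–39=6950, 40–59=2460, 60–79=7089, 80+=9701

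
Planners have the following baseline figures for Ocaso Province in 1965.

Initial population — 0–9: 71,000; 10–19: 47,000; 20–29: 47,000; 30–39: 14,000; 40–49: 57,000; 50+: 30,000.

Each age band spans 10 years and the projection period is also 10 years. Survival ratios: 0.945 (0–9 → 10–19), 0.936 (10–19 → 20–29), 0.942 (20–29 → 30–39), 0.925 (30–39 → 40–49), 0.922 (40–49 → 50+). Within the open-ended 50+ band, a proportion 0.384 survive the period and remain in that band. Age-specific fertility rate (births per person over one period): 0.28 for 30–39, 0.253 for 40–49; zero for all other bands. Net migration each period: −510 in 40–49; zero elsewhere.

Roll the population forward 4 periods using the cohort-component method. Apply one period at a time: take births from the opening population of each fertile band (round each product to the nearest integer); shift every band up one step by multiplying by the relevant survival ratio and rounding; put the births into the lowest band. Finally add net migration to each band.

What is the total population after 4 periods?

184521

Period 1.
Births: 14000 * 0.28 = 3920  |  57000 * 0.253 = 14421 → total 18341
10–19: 71000 * 0.945 = 67095
20–29: 47000 * 0.936 = 43992
30–39: 47000 * 0.942 = 44274
40–49: 14000 * 0.925 = 12950
50+: 57000 * 0.922 + 30000 * 0.384 = 52554 + 11520 = 64074
Net migration: 40–49 − 510 → 12440
→ [18341, 67095, 43992, 44274, 12440, 64074]
Period 2.
Births: 44274 * 0.28 = 12397  |  12440 * 0.253 = 3147 → total 15544
10–19: 18341 * 0.945 = 17332
20–29: 67095 * 0.936 = 62801
30–39: 43992 * 0.942 = 41440
40–49: 44274 * 0.925 = 40953
50+: 12440 * 0.922 + 64074 * 0.384 = 11470 + 24604 = 36074
Net migration: 40–49 − 510 → 40443
→ [15544, 17332, 62801, 41440, 40443, 36074]
Period 3.
Births: 41440 * 0.28 = 11603  |  40443 * 0.253 = 10232 → total 21835
10–19: 15544 * 0.945 = 14689
20–29: 17332 * 0.936 = 16223
30–39: 62801 * 0.942 = 59159
40–49: 41440 * 0.925 = 38332
50+: 40443 * 0.922 + 36074 * 0.384 = 37288 + 13852 = 51140
Net migration: 40–49 − 510 → 37822
→ [21835, 14689, 16223, 59159, 37822, 51140]
Period 4.
Births: 59159 * 0.28 = 16565  |  37822 * 0.253 = 9569 → total 26134
10–19: 21835 * 0.945 = 20634
20–29: 14689 * 0.936 = 13749
30–39: 16223 * 0.942 = 15282
40–49: 59159 * 0.925 = 54722
50+: 37822 * 0.922 + 51140 * 0.384 = 34872 + 19638 = 54510
Net migration: 40–49 − 510 → 54212
→ [26134, 20634, 13749, 15282, 54212, 54510]
Total after period 4: 26134 + 20634 + 13749 + 15282 + 54212 + 54510 = 184521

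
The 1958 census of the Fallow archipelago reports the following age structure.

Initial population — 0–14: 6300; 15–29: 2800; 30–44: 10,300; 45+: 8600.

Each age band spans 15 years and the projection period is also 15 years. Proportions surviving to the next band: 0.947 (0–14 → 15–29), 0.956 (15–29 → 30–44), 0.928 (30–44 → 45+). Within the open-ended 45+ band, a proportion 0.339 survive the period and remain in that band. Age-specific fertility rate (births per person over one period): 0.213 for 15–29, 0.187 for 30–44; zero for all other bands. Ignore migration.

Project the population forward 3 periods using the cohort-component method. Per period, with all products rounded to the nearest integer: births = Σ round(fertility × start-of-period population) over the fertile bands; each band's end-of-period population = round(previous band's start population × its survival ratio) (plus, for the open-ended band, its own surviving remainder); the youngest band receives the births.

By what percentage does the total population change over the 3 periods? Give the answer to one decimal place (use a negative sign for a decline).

-53.2

After projecting period 1:
Births: 2800 * 0.213 = 596  |  10300 * 0.187 = 1926 — total 2522
15–29: 6300 * 0.947 = 5966
30–44: 2800 * 0.956 = 2677
45+: 10300 * 0.928 + 8600 * 0.339 = 9558 + 2915 = 12473
→ [2522, 5966, 2677, 12473]
After projecting period 2:
Births: 5966 * 0.213 = 1271  |  2677 * 0.187 = 501 — total 1772
15–29: 2522 * 0.947 = 2388
30–44: 5966 * 0.956 = 5703
45+: 2677 * 0.928 + 12473 * 0.339 = 2484 + 4228 = 6712
→ [1772, 2388, 5703, 6712]
After projecting period 3:
Births: 2388 * 0.213 = 509  |  5703 * 0.187 = 1066 — total 1575
15–29: 1772 * 0.947 = 1678
30–44: 2388 * 0.956 = 2283
45+: 5703 * 0.928 + 6712 * 0.339 = 5292 + 2275 = 7567
→ [1575, 1678, 2283, 7567]
Total: 28000 → 13103; change = -14897; percentage change = -53.2%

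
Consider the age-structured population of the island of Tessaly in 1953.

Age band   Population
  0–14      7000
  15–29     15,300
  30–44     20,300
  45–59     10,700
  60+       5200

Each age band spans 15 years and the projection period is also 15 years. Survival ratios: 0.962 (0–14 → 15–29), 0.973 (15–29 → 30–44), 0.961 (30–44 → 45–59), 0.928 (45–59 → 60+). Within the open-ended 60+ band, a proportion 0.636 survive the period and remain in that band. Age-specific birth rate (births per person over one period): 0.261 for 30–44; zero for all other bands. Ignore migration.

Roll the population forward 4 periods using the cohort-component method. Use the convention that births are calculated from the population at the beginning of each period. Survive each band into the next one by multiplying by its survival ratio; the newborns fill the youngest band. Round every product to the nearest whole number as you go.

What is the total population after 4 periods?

Call the bands 1 to 5, youngest first.
Period 1:
Births: 20300 × 0.261 = 5298
Band 2: 7000 × 0.962 = 6734
Band 3: 15300 × 0.973 = 14887
Band 4: 20300 × 0.961 = 19508
Band 5: 10700 × 0.928 + 5200 × 0.636 = 9930 + 3307 = 13237
→ [5298, 6734, 14887, 19508, 13237]
Period 2:
Births: 14887 × 0.261 = 3886
Band 2: 5298 × 0.962 = 5097
Band 3: 6734 × 0.973 = 6552
Band 4: 14887 × 0.961 = 14306
Band 5: 19508 × 0.928 + 13237 × 0.636 = 18103 + 8419 = 26522
→ [3886, 5097, 6552, 14306, 26522]
Period 3:
Births: 6552 × 0.261 = 1710
Band 2: 3886 × 0.962 = 3738
Band 3: 5097 × 0.973 = 4959
Band 4: 6552 × 0.961 = 6296
Band 5: 14306 × 0.928 + 26522 × 0.636 = 13276 + 16868 = 30144
→ [1710, 3738, 4959, 6296, 30144]
Period 4:
Births: 4959 × 0.261 = 1294
Band 2: 1710 × 0.962 = 1645
Band 3: 3738 × 0.973 = 3637
Band 4: 4959 × 0.961 = 4766
Band 5: 6296 × 0.928 + 30144 × 0.636 = 5843 + 19172 = 25015
→ [1294, 1645, 3637, 4766, 25015]
Total after period 4: 1294 + 1645 + 3637 + 4766 + 25015 = 36357

36357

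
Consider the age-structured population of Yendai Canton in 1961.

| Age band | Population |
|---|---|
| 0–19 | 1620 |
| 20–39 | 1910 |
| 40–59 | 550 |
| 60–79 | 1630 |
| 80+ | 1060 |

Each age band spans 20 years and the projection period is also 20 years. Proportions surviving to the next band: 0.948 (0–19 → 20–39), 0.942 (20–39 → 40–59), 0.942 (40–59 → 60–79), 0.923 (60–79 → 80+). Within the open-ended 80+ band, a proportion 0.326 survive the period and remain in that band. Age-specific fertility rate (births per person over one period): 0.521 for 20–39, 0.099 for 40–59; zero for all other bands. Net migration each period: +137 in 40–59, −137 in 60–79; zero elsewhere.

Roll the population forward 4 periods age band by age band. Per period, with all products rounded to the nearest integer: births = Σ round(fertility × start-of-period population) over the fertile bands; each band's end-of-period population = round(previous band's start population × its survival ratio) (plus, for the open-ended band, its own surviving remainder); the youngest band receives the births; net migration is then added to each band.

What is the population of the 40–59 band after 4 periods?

Period 1:
Births: 1910 * 0.521 = 995  |  550 * 0.099 = 54 → 1049
20–39: 1620 * 0.948 = 1536
40–59: 1910 * 0.942 = 1799
60–79: 550 * 0.942 = 518
80+: 1630 * 0.923 + 1060 * 0.326 = 1504 + 346 = 1850
Net migration: 40–59 + 137 → 1936; 60–79 − 137 → 381
→ [1049, 1536, 1936, 381, 1850]
Period 2:
Births: 1536 * 0.521 = 800  |  1936 * 0.099 = 192 → 992
20–39: 1049 * 0.948 = 994
40–59: 1536 * 0.942 = 1447
60–79: 1936 * 0.942 = 1824
80+: 381 * 0.923 + 1850 * 0.326 = 352 + 603 = 955
Net migration: 40–59 + 137 → 1584; 60–79 − 137 → 1687
→ [992, 994, 1584, 1687, 955]
Period 3:
Births: 994 * 0.521 = 518  |  1584 * 0.099 = 157 → 675
20–39: 992 * 0.948 = 940
40–59: 994 * 0.942 = 936
60–79: 1584 * 0.942 = 1492
80+: 1687 * 0.923 + 955 * 0.326 = 1557 + 311 = 1868
Net migration: 40–59 + 137 → 1073; 60–79 − 137 → 1355
→ [675, 940, 1073, 1355, 1868]
Period 4:
Births: 940 * 0.521 = 490  |  1073 * 0.099 = 106 → 596
20–39: 675 * 0.948 = 640
40–59: 940 * 0.942 = 885
60–79: 1073 * 0.942 = 1011
80+: 1355 * 0.923 + 1868 * 0.326 = 1251 + 609 = 1860
Net migration: 40–59 + 137 → 1022; 60–79 − 137 → 874
→ [596, 640, 1022, 874, 1860]

1022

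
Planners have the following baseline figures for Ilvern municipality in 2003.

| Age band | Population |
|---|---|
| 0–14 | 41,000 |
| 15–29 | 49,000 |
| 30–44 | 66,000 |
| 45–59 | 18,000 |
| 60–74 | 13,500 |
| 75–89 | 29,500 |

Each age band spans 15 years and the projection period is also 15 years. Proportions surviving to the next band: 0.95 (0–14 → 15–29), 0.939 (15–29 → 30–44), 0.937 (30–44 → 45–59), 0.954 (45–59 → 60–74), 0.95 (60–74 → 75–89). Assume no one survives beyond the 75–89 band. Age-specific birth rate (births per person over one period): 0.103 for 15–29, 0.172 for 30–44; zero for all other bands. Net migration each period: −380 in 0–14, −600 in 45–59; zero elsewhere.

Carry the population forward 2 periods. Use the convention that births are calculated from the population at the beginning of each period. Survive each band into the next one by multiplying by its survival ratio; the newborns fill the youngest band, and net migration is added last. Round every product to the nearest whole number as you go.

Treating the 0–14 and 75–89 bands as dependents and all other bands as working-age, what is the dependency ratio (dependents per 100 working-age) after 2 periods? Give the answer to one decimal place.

18.2

Let band 1 be 0–14 through band 6 = 75–89.
Period 1.
Births: 49000 × 0.103 = 5047  |  66000 × 0.172 = 11352 ⇒ total 16399
Band 2: 41000 × 0.95 = 38950
Band 3: 49000 × 0.939 = 46011
Band 4: 66000 × 0.937 = 61842
Band 5: 18000 × 0.954 = 17172
Band 6: 13500 × 0.95 = 12825
Net migration: Band 1 − 380 → 16019; Band 4 − 600 → 61242
→ [16019, 38950, 46011, 61242, 17172, 12825]
Period 2.
Births: 38950 × 0.103 = 4012  |  46011 × 0.172 = 7914 ⇒ total 11926
Band 2: 16019 × 0.95 = 15218
Band 3: 38950 × 0.939 = 36574
Band 4: 46011 × 0.937 = 43112
Band 5: 61242 × 0.954 = 58425
Band 6: 17172 × 0.95 = 16313
Net migration: Band 1 − 380 → 11546; Band 4 − 600 → 42512
→ [11546, 15218, 36574, 42512, 58425, 16313]
Dependents (band 0–14 + band 75–89) = 11546 + 16313 = 27859; working-age = 152729; ratio = 27859/152729 × 100 = 18.2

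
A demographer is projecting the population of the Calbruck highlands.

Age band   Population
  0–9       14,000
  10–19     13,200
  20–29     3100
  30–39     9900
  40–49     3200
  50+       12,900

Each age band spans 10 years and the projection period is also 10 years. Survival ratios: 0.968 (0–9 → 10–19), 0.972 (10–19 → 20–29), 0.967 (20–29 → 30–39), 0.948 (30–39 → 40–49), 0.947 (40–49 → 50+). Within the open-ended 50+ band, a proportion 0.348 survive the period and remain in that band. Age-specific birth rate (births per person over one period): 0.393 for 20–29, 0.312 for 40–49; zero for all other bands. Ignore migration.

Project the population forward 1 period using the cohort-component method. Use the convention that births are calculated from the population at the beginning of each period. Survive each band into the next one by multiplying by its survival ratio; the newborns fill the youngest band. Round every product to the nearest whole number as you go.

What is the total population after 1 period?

48500

Numbering the bands 1..6 from youngest to oldest:
After projecting period 1:
Births: 3100 × 0.393 = 1218  |  3200 × 0.312 = 998 → 2216
Band 2: 14000 × 0.968 = 13552
Band 3: 13200 × 0.972 = 12830
Band 4: 3100 × 0.967 = 2998
Band 5: 9900 × 0.948 = 9385
Band 6: 3200 × 0.947 + 12900 × 0.348 = 3030 + 4489 = 7519
→ [2216, 13552, 12830, 2998, 9385, 7519]
Total after period 1: 2216 + 13552 + 12830 + 2998 + 9385 + 7519 = 48500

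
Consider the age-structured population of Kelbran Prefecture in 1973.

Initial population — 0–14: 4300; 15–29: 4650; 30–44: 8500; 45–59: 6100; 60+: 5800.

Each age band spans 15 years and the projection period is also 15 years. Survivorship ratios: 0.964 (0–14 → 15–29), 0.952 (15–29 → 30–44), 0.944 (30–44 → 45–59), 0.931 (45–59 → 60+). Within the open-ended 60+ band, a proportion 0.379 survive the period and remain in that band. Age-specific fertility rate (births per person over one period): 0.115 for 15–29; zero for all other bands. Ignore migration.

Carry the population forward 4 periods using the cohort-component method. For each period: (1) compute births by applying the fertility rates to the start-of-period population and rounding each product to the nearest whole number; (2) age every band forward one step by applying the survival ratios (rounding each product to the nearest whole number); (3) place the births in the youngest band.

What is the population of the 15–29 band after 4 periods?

Period 1:
Births: 4650 × 0.115 = 535
15–29: 4300 × 0.964 = 4145
30–44: 4650 × 0.952 = 4427
45–59: 8500 × 0.944 = 8024
60+: 6100 × 0.931 + 5800 × 0.379 = 5679 + 2198 = 7877
→ [535, 4145, 4427, 8024, 7877]
Period 2:
Births: 4145 × 0.115 = 477
15–29: 535 × 0.964 = 516
30–44: 4145 × 0.952 = 3946
45–59: 4427 × 0.944 = 4179
60+: 8024 × 0.931 + 7877 × 0.379 = 7470 + 2985 = 10455
→ [477, 516, 3946, 4179, 10455]
Period 3:
Births: 516 × 0.115 = 59
15–29: 477 × 0.964 = 460
30–44: 516 × 0.952 = 491
45–59: 3946 × 0.944 = 3725
60+: 4179 × 0.931 + 10455 × 0.379 = 3891 + 3962 = 7853
→ [59, 460, 491, 3725, 7853]
Period 4:
Births: 460 × 0.115 = 53
15–29: 59 × 0.964 = 57
30–44: 460 × 0.952 = 438
45–59: 491 × 0.944 = 464
60+: 3725 × 0.931 + 7853 × 0.379 = 3468 + 2976 = 6444
→ [53, 57, 438, 464, 6444]

57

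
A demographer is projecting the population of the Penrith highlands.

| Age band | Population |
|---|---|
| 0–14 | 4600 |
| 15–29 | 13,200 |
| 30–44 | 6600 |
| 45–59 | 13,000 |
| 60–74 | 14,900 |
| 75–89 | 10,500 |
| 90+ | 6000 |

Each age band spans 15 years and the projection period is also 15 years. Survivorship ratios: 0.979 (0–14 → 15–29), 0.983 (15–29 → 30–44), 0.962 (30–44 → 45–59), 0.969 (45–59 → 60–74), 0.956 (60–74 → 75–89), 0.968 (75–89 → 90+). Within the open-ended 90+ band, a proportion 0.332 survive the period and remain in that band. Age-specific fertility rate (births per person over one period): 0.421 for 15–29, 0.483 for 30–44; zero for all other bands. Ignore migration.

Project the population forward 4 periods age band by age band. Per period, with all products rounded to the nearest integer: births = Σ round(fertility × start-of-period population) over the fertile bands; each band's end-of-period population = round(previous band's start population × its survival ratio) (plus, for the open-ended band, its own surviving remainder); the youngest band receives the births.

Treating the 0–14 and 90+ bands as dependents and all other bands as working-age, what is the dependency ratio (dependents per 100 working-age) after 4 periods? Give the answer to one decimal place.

After projecting period 1:
Births: 13200 × 0.421 = 5557 ; 6600 × 0.483 = 3188 → total 8745
15–29: 4600 × 0.979 = 4503
30–44: 13200 × 0.983 = 12976
45–59: 6600 × 0.962 = 6349
60–74: 13000 × 0.969 = 12597
75–89: 14900 × 0.956 = 14244
90+: 10500 × 0.968 + 6000 × 0.332 = 10164 + 1992 = 12156
Giving 8745 / 4503 / 12976 / 6349 / 12597 / 14244 / 12156.
After projecting period 2:
Births: 4503 × 0.421 = 1896 ; 12976 × 0.483 = 6267 → total 8163
15–29: 8745 × 0.979 = 8561
30–44: 4503 × 0.983 = 4426
45–59: 12976 × 0.962 = 12483
60–74: 6349 × 0.969 = 6152
75–89: 12597 × 0.956 = 12043
90+: 14244 × 0.968 + 12156 × 0.332 = 13788 + 4036 = 17824
Giving 8163 / 8561 / 4426 / 12483 / 6152 / 12043 / 17824.
After projecting period 3:
Births: 8561 × 0.421 = 3604 ; 4426 × 0.483 = 2138 → total 5742
15–29: 8163 × 0.979 = 7992
30–44: 8561 × 0.983 = 8415
45–59: 4426 × 0.962 = 4258
60–74: 12483 × 0.969 = 12096
75–89: 6152 × 0.956 = 5881
90+: 12043 × 0.968 + 17824 × 0.332 = 11658 + 5918 = 17576
Giving 5742 / 7992 / 8415 / 4258 / 12096 / 5881 / 17576.
After projecting period 4:
Births: 7992 × 0.421 = 3365 ; 8415 × 0.483 = 4064 → total 7429
15–29: 5742 × 0.979 = 5621
30–44: 7992 × 0.983 = 7856
45–59: 8415 × 0.962 = 8095
60–74: 4258 × 0.969 = 4126
75–89: 12096 × 0.956 = 11564
90+: 5881 × 0.968 + 17576 × 0.332 = 5693 + 5835 = 11528
Giving 7429 / 5621 / 7856 / 8095 / 4126 / 11564 / 11528.
Dependents (band 0–14 + band 90+) = 7429 + 11528 = 18957; working-age = 37262; ratio = 18957/37262 × 100 = 50.9

50.9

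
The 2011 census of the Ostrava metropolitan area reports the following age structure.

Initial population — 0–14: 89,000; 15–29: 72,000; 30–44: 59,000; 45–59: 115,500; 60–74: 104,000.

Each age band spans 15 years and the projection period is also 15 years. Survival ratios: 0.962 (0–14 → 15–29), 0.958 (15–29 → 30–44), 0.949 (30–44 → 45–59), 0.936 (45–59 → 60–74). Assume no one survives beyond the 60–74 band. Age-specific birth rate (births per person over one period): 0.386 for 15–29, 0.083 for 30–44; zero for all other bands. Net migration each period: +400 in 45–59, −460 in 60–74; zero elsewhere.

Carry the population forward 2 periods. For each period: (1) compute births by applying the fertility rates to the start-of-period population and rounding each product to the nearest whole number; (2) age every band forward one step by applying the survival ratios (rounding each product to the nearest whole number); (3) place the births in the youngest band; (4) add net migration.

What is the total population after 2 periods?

(Bands numbered youngest = 1 to oldest = 5.)
[period 1]
Births: 72000 * 0.386 = 27792, 59000 * 0.083 = 4897 — total 32689
Band 2: 89000 * 0.962 = 85618
Band 3: 72000 * 0.958 = 68976
Band 4: 59000 * 0.949 = 55991
Band 5: 115500 * 0.936 = 108108
Net migration: Band 4 + 400 → 56391; Band 5 − 460 → 107648
Giving 32689 / 85618 / 68976 / 56391 / 107648.
[period 2]
Births: 85618 * 0.386 = 33049, 68976 * 0.083 = 5725 — total 38774
Band 2: 32689 * 0.962 = 31447
Band 3: 85618 * 0.958 = 82022
Band 4: 68976 * 0.949 = 65458
Band 5: 56391 * 0.936 = 52782
Net migration: Band 4 + 400 → 65858; Band 5 − 460 → 52322
Giving 38774 / 31447 / 82022 / 65858 / 52322.
Total after period 2: 38774 + 31447 + 82022 + 65858 + 52322 = 270423

270423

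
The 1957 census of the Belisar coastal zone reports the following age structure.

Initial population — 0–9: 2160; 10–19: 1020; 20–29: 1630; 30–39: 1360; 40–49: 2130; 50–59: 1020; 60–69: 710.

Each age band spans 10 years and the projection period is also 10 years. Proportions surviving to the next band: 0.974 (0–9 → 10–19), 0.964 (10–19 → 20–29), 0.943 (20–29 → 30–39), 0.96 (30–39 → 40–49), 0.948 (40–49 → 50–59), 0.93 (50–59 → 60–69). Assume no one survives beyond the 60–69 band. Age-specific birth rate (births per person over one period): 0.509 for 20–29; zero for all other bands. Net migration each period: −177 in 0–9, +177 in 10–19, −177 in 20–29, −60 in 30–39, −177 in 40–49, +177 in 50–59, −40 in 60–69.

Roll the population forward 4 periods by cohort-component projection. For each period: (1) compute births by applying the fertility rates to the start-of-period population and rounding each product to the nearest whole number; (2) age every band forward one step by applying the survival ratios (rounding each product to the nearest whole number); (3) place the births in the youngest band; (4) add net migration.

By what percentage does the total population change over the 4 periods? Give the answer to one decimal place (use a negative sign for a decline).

-46.9

Call the groups 1 to 7, youngest first.
After projecting period 1:
Births: 1630 × 0.509 = 830
Group 2: 2160 × 0.974 = 2104
Group 3: 1020 × 0.964 = 983
Group 4: 1630 × 0.943 = 1537
Group 5: 1360 × 0.96 = 1306
Group 6: 2130 × 0.948 = 2019
Group 7: 1020 × 0.93 = 949
Net migration: Group 1 − 177 → 653; Group 2 + 177 → 2281; Group 3 − 177 → 806; Group 4 − 60 → 1477; Group 5 − 177 → 1129; Group 6 + 177 → 2196; Group 7 − 40 → 909
Population now: 0–9=653, 10–19=2281, 20–29=806, 30–39=1477, 40–49=1129, 50–59=2196, 60–69=909
After projecting period 2:
Births: 806 × 0.509 = 410
Group 2: 653 × 0.974 = 636
Group 3: 2281 × 0.964 = 2199
Group 4: 806 × 0.943 = 760
Group 5: 1477 × 0.96 = 1418
Group 6: 1129 × 0.948 = 1070
Group 7: 2196 × 0.93 = 2042
Net migration: Group 1 − 177 → 233; Group 2 + 177 → 813; Group 3 − 177 → 2022; Group 4 − 60 → 700; Group 5 − 177 → 1241; Group 6 + 177 → 1247; Group 7 − 40 → 2002
Population now: 0–9=233, 10–19=813, 20–29=2022, 30–39=700, 40–49=1241, 50–59=1247, 60–69=2002
After projecting period 3:
Births: 2022 × 0.509 = 1029
Group 2: 233 × 0.974 = 227
Group 3: 813 × 0.964 = 784
Group 4: 2022 × 0.943 = 1907
Group 5: 700 × 0.96 = 672
Group 6: 1241 × 0.948 = 1176
Group 7: 1247 × 0.93 = 1160
Net migration: Group 1 − 177 → 852; Group 2 + 177 → 404; Group 3 − 177 → 607; Group 4 − 60 → 1847; Group 5 − 177 → 495; Group 6 + 177 → 1353; Group 7 − 40 → 1120
Population now: 0–9=852, 10–19=404, 20–29=607, 30–39=1847, 40–49=495, 50–59=1353, 60–69=1120
After projecting period 4:
Births: 607 × 0.509 = 309
Group 2: 852 × 0.974 = 830
Group 3: 404 × 0.964 = 389
Group 4: 607 × 0.943 = 572
Group 5: 1847 × 0.96 = 1773
Group 6: 495 × 0.948 = 469
Group 7: 1353 × 0.93 = 1258
Net migration: Group 1 − 177 → 132; Group 2 + 177 → 1007; Group 3 − 177 → 212; Group 4 − 60 → 512; Group 5 − 177 → 1596; Group 6 + 177 → 646; Group 7 − 40 → 1218
Population now: 0–9=132, 10–19=1007, 20–29=212, 30–39=512, 40–49=1596, 50–59=646, 60–69=1218
Total: 10030 → 5323; change = -4707; percentage change = -46.9%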